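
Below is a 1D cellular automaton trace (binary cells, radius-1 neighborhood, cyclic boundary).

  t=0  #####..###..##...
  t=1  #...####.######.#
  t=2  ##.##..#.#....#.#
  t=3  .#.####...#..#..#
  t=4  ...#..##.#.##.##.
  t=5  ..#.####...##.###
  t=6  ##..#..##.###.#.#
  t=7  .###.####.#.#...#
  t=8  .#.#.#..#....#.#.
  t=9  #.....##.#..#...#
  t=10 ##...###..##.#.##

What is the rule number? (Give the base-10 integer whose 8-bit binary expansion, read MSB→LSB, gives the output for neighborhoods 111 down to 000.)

  ###|.  b7=0 t=0,i=1
  ##.|#  b6=1 t=0,i=4
  #.#|.  b5=0 t=1,i=8
  #..|#  b4=1 t=0,i=5
  .##|#  b3=1 t=0,i=0
  .#.|.  b2=0 t=2,i=7
  ..#|#  b1=1 t=0,i=6
  ...|.  b0=0 t=0,i=15
  bits 01011010 = 90

90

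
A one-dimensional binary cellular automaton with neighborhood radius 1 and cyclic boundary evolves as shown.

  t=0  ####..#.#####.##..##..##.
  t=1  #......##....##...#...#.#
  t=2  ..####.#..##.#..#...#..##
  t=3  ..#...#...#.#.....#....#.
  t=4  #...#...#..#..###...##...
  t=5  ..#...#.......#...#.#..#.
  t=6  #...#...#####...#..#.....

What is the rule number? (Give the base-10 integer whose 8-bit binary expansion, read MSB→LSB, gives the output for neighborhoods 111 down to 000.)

41

  ###|.  b7=0 t=0,i=1
  ##.|.  b6=0 t=0,i=3
  #.#|#  b5=1 t=0,i=7
  #..|.  b4=0 t=0,i=4
  .##|#  b3=1 t=0,i=0
  .#.|.  b2=0 t=0,i=6
  ..#|.  b1=0 t=0,i=5
  ...|#  b0=1 t=1,i=2
  bits 00101001 = 41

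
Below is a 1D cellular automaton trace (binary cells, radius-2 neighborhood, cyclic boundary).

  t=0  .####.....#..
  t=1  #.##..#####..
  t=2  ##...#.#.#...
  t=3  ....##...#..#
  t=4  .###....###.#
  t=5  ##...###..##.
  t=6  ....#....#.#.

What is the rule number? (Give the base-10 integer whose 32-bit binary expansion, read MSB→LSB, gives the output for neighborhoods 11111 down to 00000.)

  #####|.  b31=0 t=1,i=8
  ####.|#  b30=1 t=0,i=3
  ###.#|#  b29=1 t=4,i=10
  ###..|.  b28=0 t=0,i=4
  ##.##|.  b27=0 t=5,i=12
  ##.#.|#  b26=1 t=4,i=11
  ##..#|.  b25=0 t=1,i=4
  ##...|.  b24=0 t=0,i=5
  #.###|#  b23=1 t=4,i=1
  #.##.|.  b22=0 t=1,i=2
  #.#.#|.  b21=0 t=2,i=7
  #.#..|#  b20=1 t=2,i=9
  #..##|#  b19=1 t=1,i=5
  #..#.|.  b18=0 t=1,i=12
  #...#|.  b17=0 t=0,i=12
  #....|#  b16=1 t=0,i=6
  .####|#  b15=1 t=0,i=2
  .###.|.  b14=0 t=4,i=2
  .##.#|#  b13=1 t=5,i=11
  .##..|.  b12=0 t=1,i=3
  .#.##|#  b11=1 t=1,i=1
  .#.#.|.  b10=0 t=2,i=6
  .#..#|#  b9=1 t=3,i=10
  .#...|.  b8=0 t=0,i=11
  ..###|.  b7=0 t=0,i=1
  ..##.|.  b6=0 t=2,i=0
  ..#.#|#  b5=1 t=1,i=0
  ..#..|#  b4=1 t=0,i=10
  ...##|#  b3=1 t=0,i=0
  ...#.|#  b2=1 t=0,i=9
  ....#|#  b1=1 t=0,i=8
  .....|#  b0=1 t=0,i=7
  bits 01100100100110011010101000111111 = 1687792191

1687792191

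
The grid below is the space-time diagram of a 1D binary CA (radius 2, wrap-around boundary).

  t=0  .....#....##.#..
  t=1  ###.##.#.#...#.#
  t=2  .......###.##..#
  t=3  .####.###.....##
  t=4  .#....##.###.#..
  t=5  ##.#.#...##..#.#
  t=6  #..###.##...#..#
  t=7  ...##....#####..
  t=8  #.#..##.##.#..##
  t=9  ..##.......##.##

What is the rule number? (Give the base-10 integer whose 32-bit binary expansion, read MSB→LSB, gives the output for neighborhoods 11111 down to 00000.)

  ##### -> #   bit 31 = 1  t=7,i=11
  ####. -> .   bit 30 = 0  t=1,i=1
  ###.# -> .   bit 29 = 0  t=1,i=2
  ###.. -> .   bit 28 = 0  t=3,i=8
  ##.## -> .   bit 27 = 0  t=1,i=3
  ##.#. -> .   bit 26 = 0  t=0,i=12
  ##..# -> .   bit 25 = 0  t=2,i=13
  ##... -> #   bit 24 = 1  t=3,i=9
  #.### -> #   bit 23 = 1  t=1,i=15
  #.##. -> .   bit 22 = 0  t=1,i=4
  #.#.# -> #   bit 21 = 1  t=1,i=7
  #.#.. -> #   bit 20 = 1  t=0,i=13
  #..## -> .   bit 19 = 0  t=6,i=2
  #..#. -> #   bit 18 = 1  t=2,i=14
  #...# -> #   bit 17 = 1  t=1,i=11
  #.... -> #   bit 16 = 1  t=0,i=7
  .#### -> .   bit 15 = 0  t=1,i=0
  .###. -> #   bit 14 = 1  t=2,i=8
  .##.# -> .   bit 13 = 0  t=0,i=11
  .##.. -> .   bit 12 = 0  t=2,i=12
  .#.## -> .   bit 11 = 0  t=1,i=14
  .#.#. -> #   bit 10 = 1  t=1,i=8
  .#..# -> #   bit 9 = 1  t=6,i=13
  .#... -> .   bit 8 = 0  t=0,i=6
  ..### -> #   bit 7 = 1  t=2,i=7
  ..##. -> .   bit 6 = 0  t=0,i=10
  ..#.# -> .   bit 5 = 0  t=1,i=13
  ..#.. -> #   bit 4 = 1  t=0,i=5
  ...## -> #   bit 3 = 1  t=0,i=9
  ...#. -> #   bit 2 = 1  t=0,i=4
  ....# -> .   bit 1 = 0  t=0,i=3
  ..... -> #   bit 0 = 1  t=0,i=0
  bits 10000001101101110100011010011101 = 2176272029

2176272029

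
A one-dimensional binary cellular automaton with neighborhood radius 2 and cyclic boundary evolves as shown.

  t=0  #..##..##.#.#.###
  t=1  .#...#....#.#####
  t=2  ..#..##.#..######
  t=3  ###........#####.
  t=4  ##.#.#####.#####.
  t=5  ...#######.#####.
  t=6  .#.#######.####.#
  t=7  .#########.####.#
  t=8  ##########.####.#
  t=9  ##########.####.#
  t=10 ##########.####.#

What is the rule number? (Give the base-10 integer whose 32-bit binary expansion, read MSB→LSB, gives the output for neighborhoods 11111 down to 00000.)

3819227539

  ##### -> #   bit 31 = 1  t=1,i=14
  ####. -> #   bit 30 = 1  t=0,i=16
  ###.# -> #   bit 29 = 1  t=1,i=16
  ###.. -> .   bit 28 = 0  t=0,i=0
  ##.## -> .   bit 27 = 0  t=3,i=16
  ##.#. -> .   bit 26 = 0  t=0,i=9
  ##..# -> #   bit 25 = 1  t=0,i=1
  ##... -> #   bit 24 = 1  t=3,i=3
  #.### -> #   bit 23 = 1  t=0,i=14
  #.##. -> .   bit 22 = 0  t=4,i=0
  #.#.# -> #   bit 21 = 1  t=0,i=10
  #.#.. -> .   bit 20 = 0  t=1,i=1
  #..## -> .   bit 19 = 0  t=0,i=2
  #..#. -> #   bit 18 = 1  t=2,i=1
  #...# -> .   bit 17 = 0  t=1,i=3
  #.... -> .   bit 16 = 0  t=1,i=7
  .#### -> #   bit 15 = 1  t=0,i=15
  .###. -> #   bit 14 = 1  t=3,i=1
  .##.# -> .   bit 13 = 0  t=0,i=8
  .##.. -> .   bit 12 = 0  t=0,i=4
  .#.## -> #   bit 11 = 1  t=0,i=13
  .#.#. -> .   bit 10 = 0  t=0,i=11
  .#..# -> .   bit 9 = 0  t=2,i=3
  .#... -> #   bit 8 = 1  t=1,i=2
  ..### -> #   bit 7 = 1  t=2,i=11
  ..##. -> .   bit 6 = 0  t=0,i=3
  ..#.# -> .   bit 5 = 0  t=1,i=10
  ..#.. -> #   bit 4 = 1  t=1,i=5
  ...## -> .   bit 3 = 0  t=3,i=10
  ...#. -> .   bit 2 = 0  t=1,i=4
  ....# -> #   bit 1 = 1  t=1,i=8
  ..... -> #   bit 0 = 1  t=3,i=5
  bits 11100011101001001100100110010011 = 3819227539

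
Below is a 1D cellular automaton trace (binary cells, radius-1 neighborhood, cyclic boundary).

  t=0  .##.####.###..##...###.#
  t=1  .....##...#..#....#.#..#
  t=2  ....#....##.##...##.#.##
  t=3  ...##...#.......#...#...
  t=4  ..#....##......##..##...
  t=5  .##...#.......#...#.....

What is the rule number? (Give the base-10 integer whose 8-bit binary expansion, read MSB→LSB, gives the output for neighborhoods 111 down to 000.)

134

  [7] ### => #  t=0,i=5
  [6] ##. => .  t=0,i=2
  [5] #.# => .  t=0,i=0
  [4] #.. => .  t=0,i=12
  [3] .## => .  t=0,i=1
  [2] .#. => #  t=0,i=23
  [1] ..# => #  t=0,i=13
  [0] ... => .  t=0,i=17
  bits 10000110 = 134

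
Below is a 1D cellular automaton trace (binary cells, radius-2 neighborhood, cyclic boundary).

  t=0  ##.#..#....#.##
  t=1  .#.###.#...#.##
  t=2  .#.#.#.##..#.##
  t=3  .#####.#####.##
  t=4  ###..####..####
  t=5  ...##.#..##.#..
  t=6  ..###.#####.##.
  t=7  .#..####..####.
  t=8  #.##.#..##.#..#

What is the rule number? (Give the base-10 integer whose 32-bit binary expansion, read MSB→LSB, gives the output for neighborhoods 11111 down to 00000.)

  nb #####: next=.  (t=3,i=3, bit31=0)
  nb ####.: next=.  (t=0,i=0, bit30=0)
  nb ###.#: next=#  (t=0,i=1, bit29=1)
  nb ###..: next=.  (t=4,i=2, bit28=0)
  nb ##.##: next=#  (t=3,i=0, bit27=1)
  nb ##.#.: next=.  (t=0,i=2, bit26=0)
  nb ##..#: next=#  (t=2,i=9, bit25=1)
  nb ##...: next=.  (t=6,i=14, bit24=0)
  nb #.###: next=#  (t=0,i=13, bit23=1)
  nb #.##.: next=#  (t=1,i=13, bit22=1)
  nb #.#.#: next=#  (t=1,i=1, bit21=1)
  nb #.#..: next=#  (t=0,i=3, bit20=1)
  nb #..##: next=#  (t=4,i=4, bit19=1)
  nb #..#.: next=#  (t=0,i=5, bit18=1)
  nb #...#: next=.  (t=1,i=9, bit17=0)
  nb #....: next=.  (t=0,i=8, bit16=0)
  nb .####: next=#  (t=0,i=14, bit15=1)
  nb .###.: next=.  (t=1,i=4, bit14=0)
  nb .##.#: next=#  (t=1,i=14, bit13=1)
  nb .##..: next=#  (t=2,i=8, bit12=1)
  nb .#.##: next=.  (t=0,i=12, bit11=0)
  nb .#.#.: next=#  (t=2,i=2, bit10=1)
  nb .#..#: next=#  (t=0,i=4, bit9=1)
  nb .#...: next=#  (t=0,i=7, bit8=1)
  nb ..###: next=.  (t=4,i=5, bit7=0)
  nb ..##.: next=#  (t=5,i=3, bit6=1)
  nb ..#.#: next=#  (t=0,i=11, bit5=1)
  nb ..#..: next=.  (t=0,i=6, bit4=0)
  nb ...##: next=#  (t=5,i=2, bit3=1)
  nb ...#.: next=.  (t=0,i=10, bit2=0)
  nb ....#: next=.  (t=0,i=9, bit1=0)
  nb .....: next=.  (t=5,i=0, bit0=0)
  bits 00101010111111001011011101101000 = 721205096

721205096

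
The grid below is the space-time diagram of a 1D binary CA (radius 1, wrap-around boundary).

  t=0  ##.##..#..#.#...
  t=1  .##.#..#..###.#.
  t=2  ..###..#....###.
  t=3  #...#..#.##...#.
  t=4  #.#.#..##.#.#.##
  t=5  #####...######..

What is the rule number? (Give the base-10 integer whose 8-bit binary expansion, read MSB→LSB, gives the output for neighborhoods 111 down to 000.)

101

  ###|.  b7=0 t=1,i=11
  ##.|#  b6=1 t=0,i=1
  #.#|#  b5=1 t=0,i=2
  #..|.  b4=0 t=0,i=5
  .##|.  b3=0 t=0,i=0
  .#.|#  b2=1 t=0,i=7
  ..#|.  b1=0 t=0,i=6
  ...|#  b0=1 t=0,i=14
  bits 01100101 = 101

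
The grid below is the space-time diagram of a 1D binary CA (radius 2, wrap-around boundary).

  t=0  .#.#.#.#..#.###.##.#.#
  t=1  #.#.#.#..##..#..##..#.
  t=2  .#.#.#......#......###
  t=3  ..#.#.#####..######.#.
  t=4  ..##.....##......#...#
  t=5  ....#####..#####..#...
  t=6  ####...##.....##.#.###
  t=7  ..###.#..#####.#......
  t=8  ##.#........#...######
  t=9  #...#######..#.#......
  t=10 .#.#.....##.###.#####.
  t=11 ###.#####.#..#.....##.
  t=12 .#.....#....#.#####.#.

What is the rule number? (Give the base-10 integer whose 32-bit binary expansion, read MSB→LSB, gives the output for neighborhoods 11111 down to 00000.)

  ##### -> .   bit 31 = 0  t=3,i=8
  ####. -> #   bit 30 = 1  t=3,i=9
  ###.# -> .   bit 29 = 0  t=0,i=14
  ###.. -> #   bit 28 = 1  t=3,i=10
  ##.## -> .   bit 27 = 0  t=0,i=15
  ##.#. -> .   bit 26 = 0  t=0,i=18
  ##..# -> .   bit 25 = 0  t=1,i=11
  ##... -> #   bit 24 = 1  t=4,i=4
  #.### -> .   bit 23 = 0  t=0,i=12
  #.##. -> #   bit 22 = 1  t=0,i=16
  #.#.# -> .   bit 21 = 0  t=0,i=1
  #.#.. -> .   bit 20 = 0  t=0,i=7
  #..## -> .   bit 19 = 0  t=1,i=8
  #..#. -> #   bit 18 = 1  t=0,i=9
  #...# -> .   bit 17 = 0  t=3,i=0
  #.... -> #   bit 16 = 1  t=2,i=7
  .#### -> .   bit 15 = 0  t=3,i=7
  .###. -> #   bit 14 = 1  t=0,i=13
  .##.# -> #   bit 13 = 1  t=0,i=17
  .##.. -> .   bit 12 = 0  t=1,i=10
  .#.## -> .   bit 11 = 0  t=0,i=11
  .#.#. -> #   bit 10 = 1  t=0,i=0
  .#..# -> .   bit 9 = 0  t=0,i=8
  .#... -> #   bit 8 = 1  t=2,i=6
  ..### -> .   bit 7 = 0  t=2,i=19
  ..##. -> .   bit 6 = 0  t=1,i=9
  ..#.# -> #   bit 5 = 1  t=0,i=10
  ..#.. -> .   bit 4 = 0  t=1,i=13
  ...## -> #   bit 3 = 1  t=2,i=18
  ...#. -> .   bit 2 = 0  t=2,i=11
  ....# -> #   bit 1 = 1  t=2,i=10
  ..... -> #   bit 0 = 1  t=2,i=8
  bits 01010001010001010110010100101011 = 1363502379

1363502379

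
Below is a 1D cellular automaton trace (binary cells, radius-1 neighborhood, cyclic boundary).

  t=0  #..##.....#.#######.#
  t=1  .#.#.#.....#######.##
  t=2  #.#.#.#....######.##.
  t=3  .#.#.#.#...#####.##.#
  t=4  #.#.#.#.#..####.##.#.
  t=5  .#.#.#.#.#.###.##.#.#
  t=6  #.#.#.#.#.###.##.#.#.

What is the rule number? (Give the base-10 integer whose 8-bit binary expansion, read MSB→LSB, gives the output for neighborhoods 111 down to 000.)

  nb ###: next=#  (t=0,i=13, bit7=1)
  nb ##.: next=.  (t=0,i=0, bit6=0)
  nb #.#: next=#  (t=0,i=11, bit5=1)
  nb #..: next=#  (t=0,i=1, bit4=1)
  nb .##: next=#  (t=0,i=3, bit3=1)
  nb .#.: next=.  (t=0,i=10, bit2=0)
  nb ..#: next=.  (t=0,i=2, bit1=0)
  nb ...: next=.  (t=0,i=6, bit0=0)
  bits 10111000 = 184

184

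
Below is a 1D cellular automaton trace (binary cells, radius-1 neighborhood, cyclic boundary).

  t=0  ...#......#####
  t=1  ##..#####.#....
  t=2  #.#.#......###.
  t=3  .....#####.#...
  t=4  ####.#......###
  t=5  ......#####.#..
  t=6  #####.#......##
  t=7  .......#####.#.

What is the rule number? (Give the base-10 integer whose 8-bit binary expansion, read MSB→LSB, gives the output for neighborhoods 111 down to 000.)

25

  nb ###: next=.  (t=0,i=11, bit7=0)
  nb ##.: next=.  (t=0,i=14, bit6=0)
  nb #.#: next=.  (t=1,i=9, bit5=0)
  nb #..: next=#  (t=0,i=0, bit4=1)
  nb .##: next=#  (t=0,i=10, bit3=1)
  nb .#.: next=.  (t=0,i=3, bit2=0)
  nb ..#: next=.  (t=0,i=2, bit1=0)
  nb ...: next=#  (t=0,i=1, bit0=1)
  bits 00011001 = 25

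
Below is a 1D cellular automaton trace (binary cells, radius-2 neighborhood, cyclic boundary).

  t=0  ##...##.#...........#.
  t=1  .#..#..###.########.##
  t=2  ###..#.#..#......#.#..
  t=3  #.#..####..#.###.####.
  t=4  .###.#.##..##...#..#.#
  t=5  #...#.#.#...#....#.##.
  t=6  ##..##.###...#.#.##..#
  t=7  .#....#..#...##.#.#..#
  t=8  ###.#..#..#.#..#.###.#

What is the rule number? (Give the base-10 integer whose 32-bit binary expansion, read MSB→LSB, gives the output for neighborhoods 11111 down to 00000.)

  ##### -> .   bit 31 = 0  t=1,i=13
  ####. -> #   bit 30 = 1  t=1,i=17
  ###.# -> .   bit 29 = 0  t=1,i=9
  ###.. -> #   bit 28 = 1  t=2,i=2
  ##.## -> #   bit 27 = 1  t=1,i=10
  ##.#. -> #   bit 26 = 1  t=0,i=7
  ##..# -> .   bit 25 = 0  t=2,i=3
  ##... -> .   bit 24 = 0  t=0,i=2
  #.### -> .   bit 23 = 0  t=1,i=11
  #.##. -> .   bit 22 = 0  t=0,i=0
  #.#.# -> .   bit 21 = 0  t=3,i=0
  #.#.. -> #   bit 20 = 1  t=0,i=8
  #..## -> .   bit 19 = 0  t=1,i=6
  #..#. -> .   bit 18 = 0  t=1,i=3
  #...# -> .   bit 17 = 0  t=0,i=3
  #.... -> .   bit 16 = 0  t=0,i=10
  .#### -> .   bit 15 = 0  t=1,i=12
  .###. -> .   bit 14 = 0  t=1,i=8
  .##.# -> .   bit 13 = 0  t=0,i=6
  .##.. -> #   bit 12 = 1  t=0,i=1
  .#.## -> #   bit 11 = 1  t=0,i=21
  .#.#. -> #   bit 10 = 1  t=2,i=6
  .#..# -> #   bit 9 = 1  t=1,i=2
  .#... -> #   bit 8 = 1  t=0,i=9
  ..### -> #   bit 7 = 1  t=1,i=7
  ..##. -> .   bit 6 = 0  t=0,i=5
  ..#.# -> #   bit 5 = 1  t=0,i=20
  ..#.. -> .   bit 4 = 0  t=1,i=4
  ...## -> #   bit 3 = 1  t=0,i=4
  ...#. -> .   bit 2 = 0  t=0,i=19
  ....# -> #   bit 1 = 1  t=0,i=18
  ..... -> #   bit 0 = 1  t=0,i=11
  bits 01011100000100000001111110101011 = 1544560555

1544560555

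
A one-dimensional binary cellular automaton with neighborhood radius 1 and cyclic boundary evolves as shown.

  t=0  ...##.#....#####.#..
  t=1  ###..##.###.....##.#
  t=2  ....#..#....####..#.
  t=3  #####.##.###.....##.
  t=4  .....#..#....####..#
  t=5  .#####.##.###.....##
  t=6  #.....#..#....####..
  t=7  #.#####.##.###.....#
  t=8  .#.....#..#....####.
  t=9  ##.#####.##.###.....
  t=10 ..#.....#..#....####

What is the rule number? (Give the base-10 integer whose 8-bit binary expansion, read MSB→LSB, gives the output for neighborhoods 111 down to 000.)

  ### -> .   bit 7 = 0  t=0,i=12
  ##. -> .   bit 6 = 0  t=0,i=4
  #.# -> #   bit 5 = 1  t=0,i=5
  #.. -> .   bit 4 = 0  t=0,i=7
  .## -> .   bit 3 = 0  t=0,i=3
  .#. -> #   bit 2 = 1  t=0,i=6
  ..# -> #   bit 1 = 1  t=0,i=2
  ... -> #   bit 0 = 1  t=0,i=0
  bits 00100111 = 39

39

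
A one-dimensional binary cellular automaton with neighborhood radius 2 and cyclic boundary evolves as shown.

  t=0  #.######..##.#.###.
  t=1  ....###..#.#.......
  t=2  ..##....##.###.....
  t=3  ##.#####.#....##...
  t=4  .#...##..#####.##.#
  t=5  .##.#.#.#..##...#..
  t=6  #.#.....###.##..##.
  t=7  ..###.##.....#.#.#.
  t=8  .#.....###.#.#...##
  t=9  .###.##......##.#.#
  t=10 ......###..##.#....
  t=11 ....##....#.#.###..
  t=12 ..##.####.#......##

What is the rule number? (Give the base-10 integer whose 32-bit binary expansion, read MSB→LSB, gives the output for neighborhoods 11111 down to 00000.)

3239916346

  nb #####: next=#  (t=0,i=4, bit31=1)
  nb ####.: next=#  (t=0,i=6, bit30=1)
  nb ###.#: next=.  (t=0,i=17, bit29=0)
  nb ###..: next=.  (t=0,i=7, bit28=0)
  nb ##.##: next=.  (t=2,i=10, bit27=0)
  nb ##.#.: next=.  (t=0,i=12, bit26=0)
  nb ##..#: next=.  (t=0,i=8, bit25=0)
  nb ##...: next=#  (t=2,i=4, bit24=1)
  nb #.###: next=.  (t=0,i=2, bit23=0)
  nb #.##.: next=.  (t=4,i=15, bit22=0)
  nb #.#.#: next=.  (t=0,i=0, bit21=0)
  nb #.#..: next=#  (t=1,i=11, bit20=1)
  nb #..##: next=#  (t=0,i=9, bit19=1)
  nb #..#.: next=#  (t=1,i=8, bit18=1)
  nb #...#: next=.  (t=3,i=17, bit17=0)
  nb #....: next=#  (t=1,i=13, bit16=1)
  nb .####: next=.  (t=0,i=3, bit15=0)
  nb .###.: next=.  (t=0,i=16, bit14=0)
  nb .##.#: next=#  (t=0,i=11, bit13=1)
  nb .##..: next=#  (t=2,i=3, bit12=1)
  nb .#.##: next=.  (t=0,i=1, bit11=0)
  nb .#.#.: next=.  (t=1,i=10, bit10=0)
  nb .#..#: next=#  (t=5,i=9, bit9=1)
  nb .#...: next=#  (t=1,i=12, bit8=1)
  nb ..###: next=.  (t=1,i=4, bit7=0)
  nb ..##.: next=.  (t=0,i=10, bit6=0)
  nb ..#.#: next=#  (t=1,i=9, bit5=1)
  nb ..#..: next=#  (t=5,i=16, bit4=1)
  nb ...##: next=#  (t=1,i=3, bit3=1)
  nb ...#.: next=.  (t=5,i=15, bit2=0)
  nb ....#: next=#  (t=1,i=2, bit1=1)
  nb .....: next=.  (t=1,i=0, bit0=0)
  bits 11000001000111010011001100111010 = 3239916346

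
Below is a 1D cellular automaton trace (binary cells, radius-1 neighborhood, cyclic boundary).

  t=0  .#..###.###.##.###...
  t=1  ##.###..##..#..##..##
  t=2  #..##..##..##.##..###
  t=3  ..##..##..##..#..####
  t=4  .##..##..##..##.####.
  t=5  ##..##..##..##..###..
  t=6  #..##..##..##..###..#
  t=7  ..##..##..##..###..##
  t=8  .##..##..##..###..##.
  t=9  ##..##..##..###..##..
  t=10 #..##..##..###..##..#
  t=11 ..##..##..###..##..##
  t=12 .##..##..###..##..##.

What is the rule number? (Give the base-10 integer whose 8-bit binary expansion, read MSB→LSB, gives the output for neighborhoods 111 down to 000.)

143

  [7] ### => #  t=0,i=5
  [6] ##. => .  t=0,i=6
  [5] #.# => .  t=0,i=7
  [4] #.. => .  t=0,i=2
  [3] .## => #  t=0,i=4
  [2] .#. => #  t=0,i=1
  [1] ..# => #  t=0,i=0
  [0] ... => #  t=0,i=19
  bits 10001111 = 143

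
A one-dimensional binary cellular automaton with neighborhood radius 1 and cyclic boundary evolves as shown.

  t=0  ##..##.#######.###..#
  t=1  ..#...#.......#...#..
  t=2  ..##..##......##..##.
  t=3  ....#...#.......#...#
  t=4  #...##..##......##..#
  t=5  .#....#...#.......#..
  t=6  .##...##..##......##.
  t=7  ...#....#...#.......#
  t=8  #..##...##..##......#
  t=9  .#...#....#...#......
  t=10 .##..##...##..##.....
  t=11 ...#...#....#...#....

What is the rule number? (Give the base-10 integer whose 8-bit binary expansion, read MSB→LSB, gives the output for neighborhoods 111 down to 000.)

  ###|.  b7=0 t=0,i=0
  ##.|.  b6=0 t=0,i=1
  #.#|#  b5=1 t=0,i=6
  #..|#  b4=1 t=0,i=2
  .##|.  b3=0 t=0,i=4
  .#.|#  b2=1 t=1,i=2
  ..#|.  b1=0 t=0,i=3
  ...|.  b0=0 t=1,i=0
  bits 00110100 = 52

52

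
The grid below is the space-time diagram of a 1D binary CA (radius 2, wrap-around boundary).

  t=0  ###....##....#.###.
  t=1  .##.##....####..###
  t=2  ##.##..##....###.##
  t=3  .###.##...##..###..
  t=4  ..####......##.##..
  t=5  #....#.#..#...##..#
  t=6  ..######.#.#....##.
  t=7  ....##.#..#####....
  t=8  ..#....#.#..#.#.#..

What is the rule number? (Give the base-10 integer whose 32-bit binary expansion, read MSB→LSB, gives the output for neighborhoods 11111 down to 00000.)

3126674726

  #####|#  b31=1 t=6,i=4
  ####.|.  b30=0 t=1,i=12
  ###.#|#  b29=1 t=0,i=17
  ###..|#  b28=1 t=0,i=2
  ##.##|#  b27=1 t=0,i=18
  ##.#.|.  b26=0 t=6,i=8
  ##..#|#  b25=1 t=1,i=14
  ##...|.  b24=0 t=0,i=3
  #.###|.  b23=0 t=0,i=0
  #.##.|#  b22=1 t=1,i=1
  #.#.#|.  b21=0 t=6,i=9
  #.#..|#  b20=1 t=5,i=7
  #..##|#  b19=1 t=1,i=15
  #..#.|#  b18=1 t=5,i=9
  #...#|.  b17=0 t=3,i=8
  #....|#  b16=1 t=0,i=4
  .####|.  b15=0 t=1,i=11
  .###.|#  b14=1 t=0,i=1
  .##.#|.  b13=0 t=1,i=2
  .##..|.  b12=0 t=0,i=8
  .#.##|.  b11=0 t=0,i=14
  .#.#.|#  b10=1 t=5,i=6
  .#..#|.  b9=0 t=5,i=8
  .#...|#  b8=1 t=5,i=11
  ..###|.  b7=0 t=1,i=10
  ..##.|.  b6=0 t=0,i=7
  ..#.#|#  b5=1 t=0,i=13
  ..#..|.  b4=0 t=5,i=10
  ...##|.  b3=0 t=0,i=6
  ...#.|#  b2=1 t=0,i=12
  ....#|#  b1=1 t=0,i=5
  .....|.  b0=0 t=4,i=8
  bits 10111010010111010100010100100110 = 3126674726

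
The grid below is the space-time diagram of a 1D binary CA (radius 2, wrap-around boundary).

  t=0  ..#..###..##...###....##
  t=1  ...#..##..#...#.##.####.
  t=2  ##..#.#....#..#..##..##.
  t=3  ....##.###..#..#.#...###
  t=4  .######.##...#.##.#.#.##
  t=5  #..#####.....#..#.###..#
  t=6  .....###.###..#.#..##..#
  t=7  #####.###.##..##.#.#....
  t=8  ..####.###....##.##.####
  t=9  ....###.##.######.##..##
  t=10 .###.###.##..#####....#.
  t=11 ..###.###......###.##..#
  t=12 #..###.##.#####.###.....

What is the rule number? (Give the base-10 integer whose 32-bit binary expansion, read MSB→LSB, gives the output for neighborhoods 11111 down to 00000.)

4162938731

  [31] ##### => #  t=4,i=3
  [30] ####. => #  t=1,i=21
  [29] ###.# => #  t=4,i=6
  [28] ###.. => #  t=0,i=7
  [27] ##.## => #  t=1,i=18
  [26] ##.#. => .  t=4,i=17
  [25] ##..# => .  t=0,i=0
  [24] ##... => .  t=0,i=12
  [23] #.### => .  t=1,i=19
  [22] #.##. => .  t=1,i=16
  [21] #.#.# => #  t=4,i=18
  [20] #.#.. => .  t=2,i=6
  [19] #..## => .  t=0,i=4
  [18] #..#. => .  t=0,i=1
  [17] #...# => .  t=0,i=13
  [16] #.... => #  t=0,i=19
  [15] .#### => .  t=1,i=20
  [14] .###. => #  t=0,i=6
  [13] .##.# => #  t=1,i=17
  [12] .##.. => .  t=0,i=11
  [11] .#.## => .  t=1,i=15
  [10] .#.#. => #  t=2,i=5
  [9] .#..# => #  t=0,i=3
  [8] .#... => #  t=1,i=11
  [7] ..### => .  t=0,i=5
  [6] ..##. => #  t=0,i=10
  [5] ..#.# => #  t=1,i=14
  [4] ..#.. => .  t=0,i=2
  [3] ...## => #  t=0,i=14
  [2] ...#. => .  t=1,i=2
  [1] ....# => #  t=0,i=20
  [0] ..... => #  t=5,i=10
  bits 11111000001000010110011101101011 = 4162938731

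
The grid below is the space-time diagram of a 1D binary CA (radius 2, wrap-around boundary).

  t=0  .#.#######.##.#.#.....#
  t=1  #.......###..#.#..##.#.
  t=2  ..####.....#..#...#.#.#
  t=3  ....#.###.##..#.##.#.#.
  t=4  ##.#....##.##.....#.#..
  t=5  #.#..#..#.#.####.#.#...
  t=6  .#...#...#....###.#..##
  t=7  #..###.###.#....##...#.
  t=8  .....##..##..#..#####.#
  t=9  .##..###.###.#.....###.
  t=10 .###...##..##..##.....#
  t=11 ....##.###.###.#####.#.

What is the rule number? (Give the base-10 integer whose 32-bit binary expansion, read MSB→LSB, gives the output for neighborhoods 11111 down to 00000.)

1862472789

  nb #####: next=.  (t=0,i=5, bit31=0)
  nb ####.: next=#  (t=0,i=8, bit30=1)
  nb ###.#: next=#  (t=0,i=9, bit29=1)
  nb ###..: next=.  (t=1,i=10, bit28=0)
  nb ##.##: next=#  (t=0,i=10, bit27=1)
  nb ##.#.: next=#  (t=0,i=13, bit26=1)
  nb ##..#: next=#  (t=1,i=11, bit25=1)
  nb ##...: next=#  (t=2,i=6, bit24=1)
  nb #.###: next=.  (t=0,i=3, bit23=0)
  nb #.##.: next=.  (t=0,i=11, bit22=0)
  nb #.#.#: next=.  (t=0,i=1, bit21=0)
  nb #.#..: next=.  (t=0,i=16, bit20=0)
  nb #..##: next=.  (t=1,i=17, bit19=0)
  nb #..#.: next=.  (t=1,i=12, bit18=0)
  nb #...#: next=#  (t=2,i=16, bit17=1)
  nb #....: next=#  (t=0,i=18, bit16=1)
  nb .####: next=.  (t=0,i=4, bit15=0)
  nb .###.: next=.  (t=1,i=9, bit14=0)
  nb .##.#: next=.  (t=0,i=12, bit13=0)
  nb .##..: next=#  (t=3,i=11, bit12=1)
  nb .#.##: next=.  (t=0,i=2, bit11=0)
  nb .#.#.: next=#  (t=0,i=0, bit10=1)
  nb .#..#: next=.  (t=1,i=16, bit9=0)
  nb .#...: next=.  (t=0,i=17, bit8=0)
  nb ..###: next=.  (t=1,i=8, bit7=0)
  nb ..##.: next=#  (t=1,i=18, bit6=1)
  nb ..#.#: next=.  (t=0,i=22, bit5=0)
  nb ..#..: next=#  (t=2,i=11, bit4=1)
  nb ...##: next=.  (t=1,i=7, bit3=0)
  nb ...#.: next=#  (t=0,i=21, bit2=1)
  nb ....#: next=.  (t=0,i=20, bit1=0)
  nb .....: next=#  (t=0,i=19, bit0=1)
  bits 01101111000000110001010001010101 = 1862472789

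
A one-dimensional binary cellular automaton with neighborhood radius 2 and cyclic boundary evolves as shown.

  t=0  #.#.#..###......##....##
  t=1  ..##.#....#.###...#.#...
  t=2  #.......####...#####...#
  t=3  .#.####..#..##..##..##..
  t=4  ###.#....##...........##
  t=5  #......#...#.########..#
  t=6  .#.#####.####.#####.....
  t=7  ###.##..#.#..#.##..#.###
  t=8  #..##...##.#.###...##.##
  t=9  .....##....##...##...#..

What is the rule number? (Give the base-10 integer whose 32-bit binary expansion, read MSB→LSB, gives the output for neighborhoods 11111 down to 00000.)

  [31] ##### => #  t=2,i=17
  [30] ####. => .  t=2,i=10
  [29] ###.# => .  t=0,i=0
  [28] ###.. => .  t=0,i=9
  [27] ##.## => #  t=6,i=8
  [26] ##.#. => .  t=0,i=1
  [25] ##..# => .  t=3,i=7
  [24] ##... => #  t=0,i=10
  [23] #.### => .  t=1,i=12
  [22] #.##. => #  t=7,i=4
  [21] #.#.# => #  t=0,i=2
  [20] #.#.. => .  t=0,i=4
  [19] #..## => .  t=0,i=6
  [18] #..#. => .  t=3,i=8
  [17] #...# => #  t=1,i=16
  [16] #.... => .  t=0,i=11
  [15] .#### => #  t=2,i=9
  [14] .###. => .  t=0,i=8
  [13] .##.# => .  t=1,i=3
  [12] .##.. => .  t=0,i=17
  [11] .#.## => #  t=1,i=11
  [10] .#.#. => #  t=0,i=3
  [9] .#..# => #  t=0,i=5
  [8] .#... => .  t=1,i=6
  [7] ..### => .  t=0,i=7
  [6] ..##. => .  t=0,i=16
  [5] ..#.# => #  t=1,i=10
  [4] ..#.. => #  t=3,i=9
  [3] ...## => .  t=0,i=15
  [2] ...#. => #  t=1,i=9
  [1] ....# => #  t=0,i=14
  [0] ..... => #  t=0,i=12
  bits 10001001011000101000111000110111 = 2304937527

2304937527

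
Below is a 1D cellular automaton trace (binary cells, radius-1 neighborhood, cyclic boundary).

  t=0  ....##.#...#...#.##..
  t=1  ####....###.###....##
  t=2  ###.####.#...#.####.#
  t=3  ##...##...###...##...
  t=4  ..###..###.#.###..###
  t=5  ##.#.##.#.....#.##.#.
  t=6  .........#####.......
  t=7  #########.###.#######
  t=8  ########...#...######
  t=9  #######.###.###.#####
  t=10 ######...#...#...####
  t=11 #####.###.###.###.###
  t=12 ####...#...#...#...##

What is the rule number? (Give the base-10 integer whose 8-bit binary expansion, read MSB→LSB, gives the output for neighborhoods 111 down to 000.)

  ### -> #   bit 7 = 1  t=1,i=0
  ##. -> .   bit 6 = 0  t=0,i=5
  #.# -> .   bit 5 = 0  t=0,i=6
  #.. -> #   bit 4 = 1  t=0,i=8
  .## -> .   bit 3 = 0  t=0,i=4
  .#. -> .   bit 2 = 0  t=0,i=7
  ..# -> #   bit 1 = 1  t=0,i=3
  ... -> #   bit 0 = 1  t=0,i=0
  bits 10010011 = 147

147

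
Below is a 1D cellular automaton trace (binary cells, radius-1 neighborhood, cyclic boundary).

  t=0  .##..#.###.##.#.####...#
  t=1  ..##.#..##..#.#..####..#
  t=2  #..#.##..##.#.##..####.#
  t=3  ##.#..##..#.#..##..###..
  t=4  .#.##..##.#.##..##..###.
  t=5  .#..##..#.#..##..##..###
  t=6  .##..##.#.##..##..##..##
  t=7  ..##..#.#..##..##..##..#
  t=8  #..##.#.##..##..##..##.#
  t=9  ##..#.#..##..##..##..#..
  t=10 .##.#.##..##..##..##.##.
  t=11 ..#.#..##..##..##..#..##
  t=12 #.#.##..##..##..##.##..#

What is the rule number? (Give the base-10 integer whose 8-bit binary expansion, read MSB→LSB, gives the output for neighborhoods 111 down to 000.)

212

  ###|#  b7=1 t=0,i=8
  ##.|#  b6=1 t=0,i=2
  #.#|.  b5=0 t=0,i=0
  #..|#  b4=1 t=0,i=3
  .##|.  b3=0 t=0,i=1
  .#.|#  b2=1 t=0,i=5
  ..#|.  b1=0 t=0,i=4
  ...|.  b0=0 t=0,i=21
  bits 11010100 = 212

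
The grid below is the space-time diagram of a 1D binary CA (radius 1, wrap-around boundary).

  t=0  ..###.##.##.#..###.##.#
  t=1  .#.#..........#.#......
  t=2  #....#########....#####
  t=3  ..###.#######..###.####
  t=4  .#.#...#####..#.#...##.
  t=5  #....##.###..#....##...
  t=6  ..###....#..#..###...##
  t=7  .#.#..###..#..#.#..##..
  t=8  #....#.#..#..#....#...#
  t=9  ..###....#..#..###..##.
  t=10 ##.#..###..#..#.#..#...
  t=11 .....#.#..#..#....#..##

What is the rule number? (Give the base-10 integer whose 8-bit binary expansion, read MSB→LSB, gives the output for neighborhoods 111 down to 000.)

131

  ###|#  b7=1 t=0,i=3
  ##.|.  b6=0 t=0,i=4
  #.#|.  b5=0 t=0,i=5
  #..|.  b4=0 t=0,i=0
  .##|.  b3=0 t=0,i=2
  .#.|.  b2=0 t=0,i=12
  ..#|#  b1=1 t=0,i=1
  ...|#  b0=1 t=1,i=5
  bits 10000011 = 131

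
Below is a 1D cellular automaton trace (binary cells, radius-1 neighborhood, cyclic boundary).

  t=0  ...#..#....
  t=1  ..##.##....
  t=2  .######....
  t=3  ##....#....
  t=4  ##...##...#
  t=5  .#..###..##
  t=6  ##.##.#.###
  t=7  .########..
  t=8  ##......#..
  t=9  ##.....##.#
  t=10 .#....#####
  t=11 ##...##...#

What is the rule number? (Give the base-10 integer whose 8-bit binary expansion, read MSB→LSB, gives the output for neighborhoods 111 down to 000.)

  ###|.  b7=0 t=2,i=2
  ##.|#  b6=1 t=1,i=3
  #.#|#  b5=1 t=1,i=4
  #..|.  b4=0 t=0,i=4
  .##|#  b3=1 t=1,i=2
  .#.|#  b2=1 t=0,i=3
  ..#|#  b1=1 t=0,i=2
  ...|.  b0=0 t=0,i=0
  bits 01101110 = 110

110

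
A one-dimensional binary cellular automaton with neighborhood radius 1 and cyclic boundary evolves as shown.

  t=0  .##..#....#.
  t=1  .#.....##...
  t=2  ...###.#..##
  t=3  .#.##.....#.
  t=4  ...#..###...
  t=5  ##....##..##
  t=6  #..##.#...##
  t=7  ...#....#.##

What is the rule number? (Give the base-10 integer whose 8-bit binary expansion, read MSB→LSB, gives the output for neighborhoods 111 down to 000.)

  [7] ### => #  t=2,i=4
  [6] ##. => .  t=0,i=2
  [5] #.# => .  t=2,i=6
  [4] #.. => .  t=0,i=3
  [3] .## => #  t=0,i=1
  [2] .#. => .  t=0,i=5
  [1] ..# => .  t=0,i=0
  [0] ... => #  t=0,i=7
  bits 10001001 = 137

137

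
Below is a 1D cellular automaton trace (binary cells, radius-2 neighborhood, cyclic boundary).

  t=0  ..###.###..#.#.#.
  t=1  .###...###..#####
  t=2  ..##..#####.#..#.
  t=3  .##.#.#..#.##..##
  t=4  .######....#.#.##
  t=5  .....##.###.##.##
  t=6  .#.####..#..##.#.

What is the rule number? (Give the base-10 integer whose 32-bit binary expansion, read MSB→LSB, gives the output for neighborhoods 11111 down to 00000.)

1450272222

  [31] ##### => .  t=1,i=14
  [30] ####. => #  t=1,i=15
  [29] ###.# => .  t=0,i=4
  [28] ###.. => #  t=0,i=8
  [27] ##.## => .  t=0,i=5
  [26] ##.#. => #  t=2,i=11
  [25] ##..# => #  t=0,i=9
  [24] ##... => .  t=1,i=4
  [23] #.### => .  t=0,i=6
  [22] #.##. => #  t=3,i=1
  [21] #.#.# => #  t=0,i=13
  [20] #.#.. => #  t=0,i=15
  [19] #..## => .  t=1,i=11
  [18] #..#. => .  t=0,i=10
  [17] #...# => .  t=0,i=0
  [16] #.... => #  t=4,i=8
  [15] .#### => .  t=1,i=13
  [14] .###. => #  t=0,i=3
  [13] .##.# => #  t=3,i=2
  [12] .##.. => .  t=2,i=3
  [11] .#.## => .  t=3,i=10
  [10] .#.#. => #  t=0,i=12
  [9] .#..# => .  t=2,i=13
  [8] .#... => #  t=0,i=16
  [7] ..### => #  t=0,i=2
  [6] ..##. => #  t=2,i=2
  [5] ..#.# => .  t=0,i=11
  [4] ..#.. => #  t=2,i=15
  [3] ...## => #  t=0,i=1
  [2] ...#. => #  t=4,i=10
  [1] ....# => #  t=4,i=9
  [0] ..... => .  t=5,i=2
  bits 01010110011100010110010111011110 = 1450272222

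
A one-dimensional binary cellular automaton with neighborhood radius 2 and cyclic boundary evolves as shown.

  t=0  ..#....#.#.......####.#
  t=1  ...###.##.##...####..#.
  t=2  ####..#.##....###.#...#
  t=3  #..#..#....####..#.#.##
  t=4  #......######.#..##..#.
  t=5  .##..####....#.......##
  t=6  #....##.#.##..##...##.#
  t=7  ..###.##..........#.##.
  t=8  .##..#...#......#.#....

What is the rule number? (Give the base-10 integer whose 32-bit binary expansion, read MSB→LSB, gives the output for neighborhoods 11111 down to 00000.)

  nb #####: next=.  (t=2,i=1, bit31=0)
  nb ####.: next=.  (t=0,i=19, bit30=0)
  nb ###.#: next=.  (t=0,i=20, bit29=0)
  nb ###..: next=#  (t=1,i=18, bit28=1)
  nb ##.##: next=#  (t=1,i=6, bit27=1)
  nb ##.#.: next=#  (t=0,i=21, bit26=1)
  nb ##..#: next=.  (t=1,i=19, bit25=0)
  nb ##...: next=.  (t=1,i=12, bit24=0)
  nb #.###: next=#  (t=3,i=21, bit23=1)
  nb #.##.: next=.  (t=1,i=7, bit22=0)
  nb #.#.#: next=.  (t=3,i=19, bit21=0)
  nb #.#..: next=.  (t=0,i=9, bit20=0)
  nb #..##: next=.  (t=4,i=16, bit19=0)
  nb #..#.: next=.  (t=0,i=1, bit18=0)
  nb #...#: next=.  (t=1,i=13, bit17=0)
  nb #....: next=#  (t=0,i=4, bit16=1)
  nb .####: next=#  (t=0,i=18, bit15=1)
  nb .###.: next=.  (t=1,i=4, bit14=0)
  nb .##.#: next=#  (t=1,i=8, bit13=1)
  nb .##..: next=.  (t=1,i=11, bit12=0)
  nb .#.##: next=.  (t=2,i=7, bit11=0)
  nb .#.#.: next=#  (t=0,i=8, bit10=1)
  nb .#..#: next=.  (t=0,i=0, bit9=0)
  nb .#...: next=#  (t=0,i=3, bit8=1)
  nb ..###: next=#  (t=0,i=17, bit7=1)
  nb ..##.: next=.  (t=4,i=17, bit6=0)
  nb ..#.#: next=#  (t=0,i=7, bit5=1)
  nb ..#..: next=.  (t=0,i=2, bit4=0)
  nb ...##: next=#  (t=0,i=16, bit3=1)
  nb ...#.: next=.  (t=0,i=6, bit2=0)
  nb ....#: next=#  (t=0,i=5, bit1=1)
  nb .....: next=.  (t=0,i=12, bit0=0)
  bits 00011100100000011010010110101010 = 478258602

478258602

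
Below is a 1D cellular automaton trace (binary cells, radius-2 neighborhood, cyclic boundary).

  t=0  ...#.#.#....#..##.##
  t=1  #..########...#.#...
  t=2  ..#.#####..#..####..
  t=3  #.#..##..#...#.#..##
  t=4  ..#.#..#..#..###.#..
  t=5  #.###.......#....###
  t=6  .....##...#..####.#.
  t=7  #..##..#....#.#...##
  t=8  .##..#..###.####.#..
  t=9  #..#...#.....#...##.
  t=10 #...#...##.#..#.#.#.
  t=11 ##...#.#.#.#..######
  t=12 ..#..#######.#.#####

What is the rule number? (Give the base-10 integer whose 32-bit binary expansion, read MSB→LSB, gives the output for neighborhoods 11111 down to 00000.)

  nb #####: next=#  (t=1,i=5, bit31=1)
  nb ####.: next=.  (t=1,i=9, bit30=0)
  nb ###.#: next=.  (t=3,i=0, bit29=0)
  nb ###..: next=.  (t=1,i=10, bit28=0)
  nb ##.##: next=.  (t=0,i=17, bit27=0)
  nb ##.#.: next=.  (t=3,i=1, bit26=0)
  nb ##..#: next=#  (t=2,i=9, bit25=1)
  nb ##...: next=#  (t=0,i=0, bit24=1)
  nb #.###: next=.  (t=2,i=4, bit23=0)
  nb #.##.: next=.  (t=0,i=18, bit22=0)
  nb #.#.#: next=#  (t=0,i=5, bit21=1)
  nb #.#..: next=#  (t=0,i=7, bit20=1)
  nb #..##: next=#  (t=0,i=14, bit19=1)
  nb #..#.: next=.  (t=2,i=10, bit18=0)
  nb #...#: next=.  (t=0,i=1, bit17=0)
  nb #....: next=#  (t=0,i=9, bit16=1)
  nb .####: next=#  (t=1,i=4, bit15=1)
  nb .###.: next=.  (t=3,i=19, bit14=0)
  nb .##.#: next=#  (t=0,i=16, bit13=1)
  nb .##..: next=.  (t=0,i=19, bit12=0)
  nb .#.##: next=.  (t=2,i=3, bit11=0)
  nb .#.#.: next=#  (t=0,i=4, bit10=1)
  nb .#..#: next=.  (t=0,i=13, bit9=0)
  nb .#...: next=#  (t=0,i=8, bit8=1)
  nb ..###: next=.  (t=1,i=3, bit7=0)
  nb ..##.: next=.  (t=0,i=15, bit6=0)
  nb ..#.#: next=#  (t=0,i=3, bit5=1)
  nb ..#..: next=.  (t=0,i=12, bit4=0)
  nb ...##: next=#  (t=5,i=16, bit3=1)
  nb ...#.: next=.  (t=0,i=2, bit2=0)
  nb ....#: next=#  (t=0,i=10, bit1=1)
  nb .....: next=.  (t=5,i=7, bit0=0)
  bits 10000011001110011010010100101010 = 2201593130

2201593130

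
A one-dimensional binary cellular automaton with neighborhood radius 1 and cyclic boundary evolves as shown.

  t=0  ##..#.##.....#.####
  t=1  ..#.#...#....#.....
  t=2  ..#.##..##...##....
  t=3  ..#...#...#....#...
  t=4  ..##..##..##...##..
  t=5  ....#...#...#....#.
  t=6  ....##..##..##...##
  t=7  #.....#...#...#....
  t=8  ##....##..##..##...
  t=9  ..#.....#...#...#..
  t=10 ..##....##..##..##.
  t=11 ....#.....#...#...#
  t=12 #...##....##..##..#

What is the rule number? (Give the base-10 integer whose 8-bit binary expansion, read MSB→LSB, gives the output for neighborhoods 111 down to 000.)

  ###|.  b7=0 t=0,i=0
  ##.|.  b6=0 t=0,i=1
  #.#|.  b5=0 t=0,i=5
  #..|#  b4=1 t=0,i=2
  .##|.  b3=0 t=0,i=6
  .#.|#  b2=1 t=0,i=4
  ..#|.  b1=0 t=0,i=3
  ...|.  b0=0 t=0,i=9
  bits 00010100 = 20

20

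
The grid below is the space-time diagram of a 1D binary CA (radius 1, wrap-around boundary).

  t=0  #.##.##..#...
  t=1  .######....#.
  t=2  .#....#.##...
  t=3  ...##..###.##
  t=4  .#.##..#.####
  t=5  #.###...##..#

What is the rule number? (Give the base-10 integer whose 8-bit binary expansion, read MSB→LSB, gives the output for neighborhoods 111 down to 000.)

  ### -> .   bit 7 = 0  t=1,i=2
  ##. -> #   bit 6 = 1  t=0,i=3
  #.# -> #   bit 5 = 1  t=0,i=1
  #.. -> .   bit 4 = 0  t=0,i=7
  .## -> #   bit 3 = 1  t=0,i=2
  .#. -> .   bit 2 = 0  t=0,i=0
  ..# -> .   bit 1 = 0  t=0,i=8
  ... -> #   bit 0 = 1  t=0,i=11
  bits 01101001 = 105

105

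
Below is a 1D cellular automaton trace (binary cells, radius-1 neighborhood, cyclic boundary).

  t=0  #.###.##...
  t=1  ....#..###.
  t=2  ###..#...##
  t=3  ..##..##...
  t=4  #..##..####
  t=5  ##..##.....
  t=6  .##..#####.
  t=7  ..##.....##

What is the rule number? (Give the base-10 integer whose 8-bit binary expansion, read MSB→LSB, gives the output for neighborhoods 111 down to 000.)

81

  ### -> .   bit 7 = 0  t=0,i=3
  ##. -> #   bit 6 = 1  t=0,i=4
  #.# -> .   bit 5 = 0  t=0,i=1
  #.. -> #   bit 4 = 1  t=0,i=8
  .## -> .   bit 3 = 0  t=0,i=2
  .#. -> .   bit 2 = 0  t=0,i=0
  ..# -> .   bit 1 = 0  t=0,i=10
  ... -> #   bit 0 = 1  t=0,i=9
  bits 01010001 = 81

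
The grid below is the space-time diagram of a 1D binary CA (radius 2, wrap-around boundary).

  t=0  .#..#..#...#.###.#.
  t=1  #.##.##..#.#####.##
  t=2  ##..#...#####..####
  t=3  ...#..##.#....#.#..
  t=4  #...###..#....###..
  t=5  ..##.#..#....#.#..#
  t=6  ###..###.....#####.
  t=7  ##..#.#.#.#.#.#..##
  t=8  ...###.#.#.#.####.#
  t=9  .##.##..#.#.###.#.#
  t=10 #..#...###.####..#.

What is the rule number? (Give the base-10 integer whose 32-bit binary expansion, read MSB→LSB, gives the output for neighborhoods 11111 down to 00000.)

698273385

  [31] ##### => .  t=1,i=13
  [30] ####. => .  t=1,i=14
  [29] ###.# => #  t=0,i=15
  [28] ###.. => .  t=2,i=1
  [27] ##.## => #  t=1,i=1
  [26] ##.#. => .  t=0,i=16
  [25] ##..# => .  t=1,i=7
  [24] ##... => #  t=6,i=8
  [23] #.### => #  t=0,i=13
  [22] #.##. => .  t=1,i=2
  [21] #.#.# => .  t=7,i=6
  [20] #.#.. => #  t=0,i=17
  [19] #..## => #  t=2,i=14
  [18] #..#. => #  t=0,i=0
  [17] #...# => #  t=0,i=9
  [16] #.... => .  t=3,i=11
  [15] .#### => #  t=1,i=12
  [14] .###. => #  t=0,i=14
  [13] .##.# => .  t=1,i=3
  [12] .##.. => .  t=1,i=6
  [11] .#.## => #  t=0,i=12
  [10] .#.#. => #  t=3,i=15
  [9] .#..# => #  t=0,i=2
  [8] .#... => .  t=0,i=8
  [7] ..### => .  t=2,i=8
  [6] ..##. => #  t=3,i=6
  [5] ..#.# => #  t=0,i=11
  [4] ..#.. => .  t=0,i=1
  [3] ...## => #  t=2,i=7
  [2] ...#. => .  t=0,i=10
  [1] ....# => .  t=3,i=1
  [0] ..... => #  t=3,i=0
  bits 00101001100111101100111001101001 = 698273385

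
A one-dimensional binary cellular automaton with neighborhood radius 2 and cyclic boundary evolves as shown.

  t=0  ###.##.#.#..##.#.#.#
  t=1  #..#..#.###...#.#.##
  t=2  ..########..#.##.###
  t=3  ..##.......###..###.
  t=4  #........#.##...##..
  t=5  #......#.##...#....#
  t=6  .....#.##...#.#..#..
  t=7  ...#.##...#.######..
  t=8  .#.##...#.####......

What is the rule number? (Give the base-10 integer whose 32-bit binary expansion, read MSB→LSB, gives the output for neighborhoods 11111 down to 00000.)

  nb #####: next=.  (t=2,i=4, bit31=0)
  nb ####.: next=.  (t=0,i=1, bit30=0)
  nb ###.#: next=.  (t=0,i=2, bit29=0)
  nb ###..: next=.  (t=1,i=0, bit28=0)
  nb ##.##: next=#  (t=0,i=3, bit27=1)
  nb ##.#.: next=#  (t=0,i=6, bit26=1)
  nb ##..#: next=.  (t=1,i=1, bit25=0)
  nb ##...: next=.  (t=1,i=11, bit24=0)
  nb #.###: next=#  (t=0,i=19, bit23=1)
  nb #.##.: next=.  (t=0,i=4, bit22=0)
  nb #.#.#: next=.  (t=0,i=7, bit21=0)
  nb #.#..: next=#  (t=0,i=9, bit20=1)
  nb #..##: next=.  (t=0,i=11, bit19=0)
  nb #..#.: next=#  (t=1,i=2, bit18=1)
  nb #...#: next=#  (t=1,i=12, bit17=1)
  nb #....: next=.  (t=3,i=5, bit16=0)
  nb .####: next=#  (t=0,i=0, bit15=1)
  nb .###.: next=#  (t=1,i=9, bit14=1)
  nb .##.#: next=.  (t=0,i=5, bit13=0)
  nb .##..: next=.  (t=3,i=3, bit12=0)
  nb .#.##: next=#  (t=0,i=18, bit11=1)
  nb .#.#.: next=#  (t=0,i=8, bit10=1)
  nb .#..#: next=#  (t=0,i=10, bit9=1)
  nb .#...: next=.  (t=4,i=1, bit8=0)
  nb ..###: next=#  (t=2,i=2, bit7=1)
  nb ..##.: next=.  (t=0,i=12, bit6=0)
  nb ..#.#: next=#  (t=1,i=6, bit5=1)
  nb ..#..: next=#  (t=1,i=3, bit4=1)
  nb ...##: next=.  (t=3,i=1, bit3=0)
  nb ...#.: next=.  (t=1,i=13, bit2=0)
  nb ....#: next=#  (t=3,i=9, bit1=1)
  nb .....: next=.  (t=3,i=6, bit0=0)
  bits 00001100100101101100111010110010 = 211209906

211209906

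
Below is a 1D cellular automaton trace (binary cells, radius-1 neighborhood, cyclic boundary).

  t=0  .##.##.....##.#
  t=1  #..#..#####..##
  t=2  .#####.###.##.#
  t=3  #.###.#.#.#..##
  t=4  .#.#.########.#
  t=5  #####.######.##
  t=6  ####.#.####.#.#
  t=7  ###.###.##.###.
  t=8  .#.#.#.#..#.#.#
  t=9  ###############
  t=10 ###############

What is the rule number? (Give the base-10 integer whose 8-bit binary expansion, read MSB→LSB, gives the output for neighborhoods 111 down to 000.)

183

  nb ###: next=#  (t=1,i=7, bit7=1)
  nb ##.: next=.  (t=0,i=2, bit6=0)
  nb #.#: next=#  (t=0,i=0, bit5=1)
  nb #..: next=#  (t=0,i=6, bit4=1)
  nb .##: next=.  (t=0,i=1, bit3=0)
  nb .#.: next=#  (t=0,i=14, bit2=1)
  nb ..#: next=#  (t=0,i=10, bit1=1)
  nb ...: next=#  (t=0,i=7, bit0=1)
  bits 10110111 = 183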